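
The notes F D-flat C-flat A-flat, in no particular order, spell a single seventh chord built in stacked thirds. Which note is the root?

Arranged so that each adjacent pair is a third by letter name: D-flat – F – A-flat – C-flat.
The bottom of that stack, D-flat, is the root (this is D-flat dominant seventh).

D-flat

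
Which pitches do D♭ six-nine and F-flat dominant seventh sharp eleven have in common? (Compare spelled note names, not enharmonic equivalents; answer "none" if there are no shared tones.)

D♭ six-nine: Db F Ab Bb Eb
F-flat dominant seventh sharp eleven: Fb Ab Cb Ebb Bb
Common to both → Ab, Bb.

Ab, Bb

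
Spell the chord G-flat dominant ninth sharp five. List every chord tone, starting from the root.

Gb, Bb, D, Fb, Ab

Root Gb, quality dominant ninth sharp five:
Root: Gb
Major 3rd (3rd): Bb
Augmented 5th (5th): D
Minor 7th (7th): Fb
Major 9th (9th): Ab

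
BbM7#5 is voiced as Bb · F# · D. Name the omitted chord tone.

The full BbM7#5 chord is Bb, D, F#, A.
Comparing with the voicing, the major 7th (7th) — A — is absent.

A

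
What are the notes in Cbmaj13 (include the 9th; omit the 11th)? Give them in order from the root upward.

Cb, Eb, Gb, Bb, Db, Ab

Cbmaj13 is a major thirteenth built on Cb.
root → Cb
3rd (major 3rd) → Eb
5th (perfect 5th) → Gb
7th (major 7th) → Bb
9th (major 9th) → Db
13th (major 13th) → Ab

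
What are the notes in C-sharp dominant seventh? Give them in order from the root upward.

C-sharp dominant seventh is a dominant seventh built on C-sharp.
- root: C-sharp
- major 3rd: E-sharp
- perfect 5th: G-sharp
- minor 7th: B

C-sharp E-sharp G-sharp B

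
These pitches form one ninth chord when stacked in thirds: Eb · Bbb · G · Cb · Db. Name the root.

Cb

Stacking in thirds gives Cb – Eb – G – Bbb – Db, so Cb is the root — Cb dominant ninth sharp five.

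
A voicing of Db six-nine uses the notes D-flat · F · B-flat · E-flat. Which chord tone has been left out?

A-flat

Db six-nine = D-flat, F, A-flat, B-flat, E-flat. The voicing lacks the 5th (perfect 5th), A-flat.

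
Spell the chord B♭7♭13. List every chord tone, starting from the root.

B♭7♭13: dominant seventh flat thirteen on Bb.
Root: Bb
Major 3rd (3rd): D
Perfect 5th (5th): F
Minor 7th (7th): Ab
Minor 13th (13th): Gb

Bb – D – F – Ab – Gb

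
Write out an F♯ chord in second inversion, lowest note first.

C♯, F♯, A♯

In root position, F♯ is F♯–A♯–C♯.
Second inversion puts the fifth (C♯) in the bass.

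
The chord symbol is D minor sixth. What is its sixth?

Root of D minor sixth = D. The 6th is a major 6th: D up a major 6th → B.

B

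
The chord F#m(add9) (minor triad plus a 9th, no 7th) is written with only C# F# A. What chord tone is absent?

F#m(add9) = F#, A, C#, G#. The voicing lacks the 9th (major 9th), G#.

G#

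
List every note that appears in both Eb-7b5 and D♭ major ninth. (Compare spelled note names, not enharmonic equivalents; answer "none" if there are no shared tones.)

Eb – Db

Eb-7b5: Eb Gb Bbb Db
D♭ major ninth: Db F Ab C Eb
Common to both → Eb, Db.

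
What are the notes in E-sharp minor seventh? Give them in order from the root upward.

E-sharp minor seventh is a minor seventh built on E-sharp.
Root: E-sharp
Minor 3rd (3rd): G-sharp
Perfect 5th (5th): B-sharp
Minor 7th (7th): D-sharp

E-sharp G-sharp B-sharp D-sharp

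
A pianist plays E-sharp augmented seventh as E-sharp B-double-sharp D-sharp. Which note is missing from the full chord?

E-sharp augmented seventh = E-sharp, G-double-sharp, B-double-sharp, D-sharp. The voicing lacks the 3rd (major 3rd), G-double-sharp.

G-double-sharp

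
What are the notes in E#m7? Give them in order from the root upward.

Root E#, quality minor seventh:
- root: E#
- minor 3rd: G#
- perfect 5th: B#
- minor 7th: D#

E#, G#, B#, D#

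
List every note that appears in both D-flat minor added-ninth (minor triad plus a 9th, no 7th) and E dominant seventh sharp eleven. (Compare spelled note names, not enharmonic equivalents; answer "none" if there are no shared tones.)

none

D-flat minor added-ninth: Db Fb Ab Eb
E dominant seventh sharp eleven: E G# B D A#
Common to both → none.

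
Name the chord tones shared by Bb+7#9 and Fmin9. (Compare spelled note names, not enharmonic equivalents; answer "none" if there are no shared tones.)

Bb+7#9 = Bb, D, F#, Ab, C#.
Fmin9 = F, Ab, C, Eb, G.
Shared: Ab.

Ab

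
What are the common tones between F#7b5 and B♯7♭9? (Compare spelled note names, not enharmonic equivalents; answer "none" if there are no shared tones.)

A#

F#7b5 = F#, A#, C, E.
B♯7♭9 = B#, D##, F##, A#, C#.
Shared: A#.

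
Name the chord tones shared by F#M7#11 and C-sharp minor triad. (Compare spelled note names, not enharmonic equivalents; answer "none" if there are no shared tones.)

C#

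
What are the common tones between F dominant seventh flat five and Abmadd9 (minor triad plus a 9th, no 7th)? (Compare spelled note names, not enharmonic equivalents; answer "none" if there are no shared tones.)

Cb  Eb

F dominant seventh flat five = F, A, Cb, Eb.
Abmadd9 = Ab, Cb, Eb, Bb.
Shared: Cb, Eb.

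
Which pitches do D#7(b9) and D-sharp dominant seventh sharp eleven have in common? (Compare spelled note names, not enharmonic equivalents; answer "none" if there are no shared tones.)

D#, F##, A#, C#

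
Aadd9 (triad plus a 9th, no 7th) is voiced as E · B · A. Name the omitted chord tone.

C#

Aadd9 = A, C#, E, B. The voicing lacks the 3rd (major 3rd), C#.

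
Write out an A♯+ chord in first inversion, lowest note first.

In root position, A♯+ is A♯–C𝄪–E𝄪.
First inversion puts the third (C𝄪) in the bass.

C𝄪 – E𝄪 – A♯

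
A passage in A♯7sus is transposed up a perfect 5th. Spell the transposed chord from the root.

E♯, A♯, B♯, D♯

A perfect 5th up from A♯ is E♯, so the new chord is E♯ dominant seventh suspended fourth.
- root: E♯
- perfect 4th: A♯
- perfect 5th: B♯
- minor 7th: D♯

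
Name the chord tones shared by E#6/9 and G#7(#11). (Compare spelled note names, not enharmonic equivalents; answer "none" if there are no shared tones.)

B# C##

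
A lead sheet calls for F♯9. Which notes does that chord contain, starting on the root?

F♯9 is a dominant ninth built on F#.
- root: F#
- major 3rd: A#
- perfect 5th: C#
- minor 7th: E
- major 9th: G#

F#, A#, C#, E, G#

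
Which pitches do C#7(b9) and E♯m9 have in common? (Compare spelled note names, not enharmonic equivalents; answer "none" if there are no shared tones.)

E# G#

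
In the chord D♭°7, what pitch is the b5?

D♭°7 is built on Db; its 5th is a diminished 5th above the root.
A fifth above D uses the letter A, and the diminished 5th above Db is Abb.

Abb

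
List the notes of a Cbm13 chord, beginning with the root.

Cb, Ebb, Gb, Bbb, Db, Fb, Ab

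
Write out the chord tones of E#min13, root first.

E#min13 is a minor thirteenth built on E#.
Root: E#
Minor 3rd (3rd): G#
Perfect 5th (5th): B#
Minor 7th (7th): D#
Major 9th (9th): F##
Perfect 11th (11th): A#
Major 13th (13th): C##

E#, G#, B#, D#, F##, A#, C##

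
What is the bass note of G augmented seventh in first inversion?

G augmented seventh = G–B–D#–F. First inversion → third in the bass = B.

B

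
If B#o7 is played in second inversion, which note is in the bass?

F#

B#o7 in root position is B#–D#–F#–A.
Second inversion places the fifth in the bass, which is F#.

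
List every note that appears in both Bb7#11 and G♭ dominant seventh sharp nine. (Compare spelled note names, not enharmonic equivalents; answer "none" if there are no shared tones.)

Bb

Bb7#11 = Bb, D, F, Ab, E.
G♭ dominant seventh sharp nine = Gb, Bb, Db, Fb, A.
Shared: Bb.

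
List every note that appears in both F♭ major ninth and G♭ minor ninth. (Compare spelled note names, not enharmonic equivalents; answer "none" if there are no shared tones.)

F♭ major ninth: F-flat A-flat C-flat E-flat G-flat
G♭ minor ninth: G-flat B-double-flat D-flat F-flat A-flat
Common to both → F-flat, A-flat, G-flat.

F-flat, A-flat, G-flat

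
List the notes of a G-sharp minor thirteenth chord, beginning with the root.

G-sharp minor thirteenth is a minor thirteenth built on G-sharp.
G-sharp — root
B — minor 3rd
D-sharp — perfect 5th
F-sharp — minor 7th
A-sharp — major 9th
C-sharp — perfect 11th
E-sharp — major 13th

G-sharp  B  D-sharp  F-sharp  A-sharp  C-sharp  E-sharp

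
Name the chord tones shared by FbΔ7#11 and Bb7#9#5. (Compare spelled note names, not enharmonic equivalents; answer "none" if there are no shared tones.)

Ab  Bb

FbΔ7#11: Fb Ab Cb Eb Bb
Bb7#9#5: Bb D F# Ab C#
Common to both → Ab, Bb.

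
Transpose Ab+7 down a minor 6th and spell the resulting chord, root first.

A minor 6th down from Ab is C, so the new chord is C augmented seventh.
- root: C
- major 3rd: E
- augmented 5th: G#
- minor 7th: Bb

C – E – G# – Bb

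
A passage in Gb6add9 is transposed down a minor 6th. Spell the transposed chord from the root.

Transposed root: Gb → Bb (minor 6th down). So we spell Bb six-nine:
- root: Bb
- major 3rd: D
- perfect 5th: F
- major 6th: G
- major 9th: C

Bb – D – F – G – C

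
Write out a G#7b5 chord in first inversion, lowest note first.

In root position, G#7b5 is G#–B#–D–F#.
First inversion puts the third (B#) in the bass.

B# D F# G#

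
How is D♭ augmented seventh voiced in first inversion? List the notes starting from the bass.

In root position, D♭ augmented seventh is D-flat–F–A–C-flat.
First inversion puts the third (F) in the bass.

F  A  C-flat  D-flat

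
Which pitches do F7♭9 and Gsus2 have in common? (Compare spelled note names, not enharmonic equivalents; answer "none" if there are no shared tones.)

F7♭9 = F, A, C, E♭, G♭.
Gsus2 = G, A, D.
Shared: A.

A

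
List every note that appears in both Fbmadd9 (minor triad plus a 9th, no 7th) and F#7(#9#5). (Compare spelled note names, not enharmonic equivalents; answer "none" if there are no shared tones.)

Fbmadd9 = Fb, Abb, Cb, Gb.
F#7(#9#5) = F#, A#, C##, E, G##.
Shared: none.

none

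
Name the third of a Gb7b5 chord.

Bb

Root of Gb7b5 = Gb. The 3rd is a major 3rd: Gb up a major 3rd → Bb.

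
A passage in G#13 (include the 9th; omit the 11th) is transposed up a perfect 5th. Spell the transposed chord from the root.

Transposed root: G♯ → D♯ (perfect 5th up). So we spell D♯ dominant thirteenth:
- root: D♯
- major 3rd: F𝄪
- perfect 5th: A♯
- minor 7th: C♯
- major 9th: E♯
- major 13th: B♯

D♯ – F𝄪 – A♯ – C♯ – E♯ – B♯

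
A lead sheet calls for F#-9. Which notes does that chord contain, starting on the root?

F♯ – A – C♯ – E – G♯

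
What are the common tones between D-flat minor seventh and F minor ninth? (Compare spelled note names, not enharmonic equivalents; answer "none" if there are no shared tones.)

A-flat

D-flat minor seventh = D-flat, F-flat, A-flat, C-flat.
F minor ninth = F, A-flat, C, E-flat, G.
Shared: A-flat.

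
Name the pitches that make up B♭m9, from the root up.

Root Bb, quality minor ninth:
Bb — root
Db — minor 3rd
F — perfect 5th
Ab — minor 7th
C — major 9th

Bb Db F Ab C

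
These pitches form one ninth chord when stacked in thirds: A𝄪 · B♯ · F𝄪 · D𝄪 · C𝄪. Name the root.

B♯

Arranged so that each adjacent pair is a third by letter name: B♯ – D𝄪 – F𝄪 – A𝄪 – C𝄪.
The bottom of that stack, B♯, is the root (this is B♯ major ninth).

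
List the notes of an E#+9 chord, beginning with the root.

E#+9 is a dominant ninth sharp five built on E#.
E# — root
G## — major 3rd
B## — augmented 5th
D# — minor 7th
F## — major 9th

E#, G##, B##, D#, F##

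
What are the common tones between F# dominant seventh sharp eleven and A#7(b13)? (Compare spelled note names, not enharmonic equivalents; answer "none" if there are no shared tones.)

F# dominant seventh sharp eleven: F# A# C# E B#
A#7(b13): A# C## E# G# F#
Common to both → F#, A#.

F#  A#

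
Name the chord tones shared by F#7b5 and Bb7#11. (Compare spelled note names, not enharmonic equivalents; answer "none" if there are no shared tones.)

F#7b5 = F#, A#, C, E.
Bb7#11 = Bb, D, F, Ab, E.
Shared: E.

E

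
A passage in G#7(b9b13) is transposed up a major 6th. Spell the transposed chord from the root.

E#  G##  B#  D#  F#  C#

Transposed root: G# → E# (major 6th up). So we spell E# dominant seventh flat nine flat thirteen:
root → E#
3rd (major 3rd) → G##
5th (perfect 5th) → B#
7th (minor 7th) → D#
9th (minor 9th) → F#
13th (minor 13th) → C#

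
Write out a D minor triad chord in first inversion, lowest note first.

F  A  D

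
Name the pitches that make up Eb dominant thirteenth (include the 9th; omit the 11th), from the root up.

Eb G Bb Db F C

Root Eb, quality dominant thirteenth:
root → Eb
3rd (major 3rd) → G
5th (perfect 5th) → Bb
7th (minor 7th) → Db
9th (major 9th) → F
13th (major 13th) → C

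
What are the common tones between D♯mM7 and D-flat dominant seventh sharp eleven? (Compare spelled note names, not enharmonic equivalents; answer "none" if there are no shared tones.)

none

D♯mM7 = D♯, F♯, A♯, C𝄪.
D-flat dominant seventh sharp eleven = D♭, F, A♭, C♭, G.
Shared: none.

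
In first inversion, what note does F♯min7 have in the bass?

F♯min7 = F♯–A–C♯–E. First inversion → third in the bass = A.

A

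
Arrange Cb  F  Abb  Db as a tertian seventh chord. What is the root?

Stacking in thirds gives Db – F – Abb – Cb, so Db is the root — Db dominant seventh flat five.

Db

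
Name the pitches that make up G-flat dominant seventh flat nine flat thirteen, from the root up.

G-flat dominant seventh flat nine flat thirteen is a dominant seventh flat nine flat thirteen built on Gb.
Root: Gb
Major 3rd (3rd): Bb
Perfect 5th (5th): Db
Minor 7th (7th): Fb
Minor 9th (9th): Abb
Minor 13th (13th): Ebb

Gb  Bb  Db  Fb  Abb  Ebb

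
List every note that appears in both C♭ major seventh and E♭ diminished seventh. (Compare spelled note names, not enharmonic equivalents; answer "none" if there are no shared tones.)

C♭ major seventh: C-flat E-flat G-flat B-flat
E♭ diminished seventh: E-flat G-flat B-double-flat D-double-flat
Common to both → E-flat, G-flat.

E-flat, G-flat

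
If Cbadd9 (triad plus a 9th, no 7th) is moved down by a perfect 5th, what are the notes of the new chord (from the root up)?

Fb Ab Cb Gb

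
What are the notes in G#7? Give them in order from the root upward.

G#, B#, D#, F#

G#7: dominant seventh on G#.
G# — root
B# — major 3rd
D# — perfect 5th
F# — minor 7th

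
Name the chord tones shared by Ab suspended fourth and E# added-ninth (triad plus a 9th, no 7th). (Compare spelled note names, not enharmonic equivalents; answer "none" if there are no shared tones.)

none

Ab suspended fourth: Ab Db Eb
E# added-ninth: E# G## B# F##
Common to both → none.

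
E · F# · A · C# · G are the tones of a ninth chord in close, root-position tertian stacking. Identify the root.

F#

Arranged so that each adjacent pair is a third by letter name: F# – A – C# – E – G.
The bottom of that stack, F#, is the root (this is F# minor seventh flat nine).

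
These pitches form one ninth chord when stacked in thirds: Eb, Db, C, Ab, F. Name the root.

Db

Stacking in thirds gives Db – F – Ab – C – Eb, so Db is the root — Db major ninth.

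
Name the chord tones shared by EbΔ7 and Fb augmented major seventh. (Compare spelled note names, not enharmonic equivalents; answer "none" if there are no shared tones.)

Eb

EbΔ7: Eb G Bb D
Fb augmented major seventh: Fb Ab C Eb
Common to both → Eb.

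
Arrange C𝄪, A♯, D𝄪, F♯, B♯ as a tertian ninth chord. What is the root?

B♯

Arranged so that each adjacent pair is a third by letter name: B♯ – D𝄪 – F♯ – A♯ – C𝄪.
The bottom of that stack, B♯, is the root (this is B♯ dominant ninth flat five).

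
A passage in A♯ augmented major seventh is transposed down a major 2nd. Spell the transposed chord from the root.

A major 2nd down from A# is G#, so the new chord is G# augmented major seventh.
- root: G#
- major 3rd: B#
- augmented 5th: D##
- major 7th: F##

G#, B#, D##, F##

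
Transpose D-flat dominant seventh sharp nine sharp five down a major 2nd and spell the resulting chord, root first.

C-flat – E-flat – G – B-double-flat – D

Transposed root: D-flat → C-flat (major 2nd down). So we spell C-flat dominant seventh sharp nine sharp five:
- root: C-flat
- major 3rd: E-flat
- augmented 5th: G
- minor 7th: B-double-flat
- augmented 9th: D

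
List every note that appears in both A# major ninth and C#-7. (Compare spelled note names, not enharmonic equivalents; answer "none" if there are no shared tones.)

none

A# major ninth = A#, C##, E#, G##, B#.
C#-7 = C#, E, G#, B.
Shared: none.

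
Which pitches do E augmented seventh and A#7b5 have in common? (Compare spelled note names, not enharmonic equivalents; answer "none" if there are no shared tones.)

E G#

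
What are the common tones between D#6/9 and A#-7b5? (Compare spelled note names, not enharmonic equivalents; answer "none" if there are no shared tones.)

A#

D#6/9 = D#, F##, A#, B#, E#.
A#-7b5 = A#, C#, E, G#.
Shared: A#.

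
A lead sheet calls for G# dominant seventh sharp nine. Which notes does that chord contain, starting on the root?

G# dominant seventh sharp nine: dominant seventh sharp nine on G-sharp.
Root: G-sharp
Major 3rd (3rd): B-sharp
Perfect 5th (5th): D-sharp
Minor 7th (7th): F-sharp
Augmented 9th (9th): A-double-sharp

G-sharp, B-sharp, D-sharp, F-sharp, A-double-sharp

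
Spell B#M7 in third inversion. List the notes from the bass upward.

A𝄪 – B♯ – D𝄪 – F𝄪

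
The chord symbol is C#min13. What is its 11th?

Root of C#min13 = C#. The 11th is a perfect 11th: C# up a perfect 11th → F#.

F#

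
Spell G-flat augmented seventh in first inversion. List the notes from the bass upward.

B-flat D F-flat G-flat

In root position, G-flat augmented seventh is G-flat–B-flat–D–F-flat.
First inversion puts the third (B-flat) in the bass.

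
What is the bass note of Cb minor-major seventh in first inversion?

Ebb

Cb minor-major seventh = Cb–Ebb–Gb–Bb. First inversion → third in the bass = Ebb.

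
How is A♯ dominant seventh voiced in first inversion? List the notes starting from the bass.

C-double-sharp, E-sharp, G-sharp, A-sharp

A♯ dominant seventh = A-sharp–C-double-sharp–E-sharp–G-sharp; first inversion → third (C-double-sharp) lowest.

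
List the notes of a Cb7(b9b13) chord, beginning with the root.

Cb7(b9b13): dominant seventh flat nine flat thirteen on C♭.
Root: C♭
Major 3rd (3rd): E♭
Perfect 5th (5th): G♭
Minor 7th (7th): B𝄫
Minor 9th (9th): D𝄫
Minor 13th (13th): A𝄫

C♭ – E♭ – G♭ – B𝄫 – D𝄫 – A𝄫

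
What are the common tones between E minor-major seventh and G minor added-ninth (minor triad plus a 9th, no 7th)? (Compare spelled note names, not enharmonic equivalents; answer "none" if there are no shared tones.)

G

E minor-major seventh = E, G, B, D#.
G minor added-ninth = G, Bb, D, A.
Shared: G.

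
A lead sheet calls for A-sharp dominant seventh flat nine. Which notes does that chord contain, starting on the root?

Root A#, quality dominant seventh flat nine:
A# — root
C## — major 3rd
E# — perfect 5th
G# — minor 7th
B — minor 9th

A#, C##, E#, G#, B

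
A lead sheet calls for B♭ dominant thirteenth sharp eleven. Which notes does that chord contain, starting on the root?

B-flat D F A-flat C E G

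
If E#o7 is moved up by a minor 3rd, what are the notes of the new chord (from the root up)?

A minor 3rd up from E# is G#, so the new chord is G# diminished seventh.
Root: G#
Minor 3rd (3rd): B
Diminished 5th (5th): D
Diminished 7th (7th): F

G#, B, D, F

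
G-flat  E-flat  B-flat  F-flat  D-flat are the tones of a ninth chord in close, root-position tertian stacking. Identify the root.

Stacking in thirds gives E-flat – G-flat – B-flat – D-flat – F-flat, so E-flat is the root — E-flat minor seventh flat nine.

E-flat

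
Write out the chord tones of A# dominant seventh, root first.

A#, C##, E#, G#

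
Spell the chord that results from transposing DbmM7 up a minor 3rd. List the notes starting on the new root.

Fb, Abb, Cb, Eb

A minor 3rd up from Db is Fb, so the new chord is Fb minor-major seventh.
root → Fb
3rd (minor 3rd) → Abb
5th (perfect 5th) → Cb
7th (major 7th) → Eb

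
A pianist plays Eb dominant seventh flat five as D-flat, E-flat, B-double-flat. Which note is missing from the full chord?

Eb dominant seventh flat five = E-flat, G, B-double-flat, D-flat. The voicing lacks the 3rd (major 3rd), G.

G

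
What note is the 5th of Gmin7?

Gmin7 is built on G; its 5th is a perfect 5th above the root.
A fifth above G uses the letter D, and the perfect 5th above G is D.

D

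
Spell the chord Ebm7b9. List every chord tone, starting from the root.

Root Eb, quality minor seventh flat nine:
Eb — root
Gb — minor 3rd
Bb — perfect 5th
Db — minor 7th
Fb — minor 9th

Eb  Gb  Bb  Db  Fb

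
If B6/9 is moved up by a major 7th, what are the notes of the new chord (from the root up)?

B up a major 7th → A#. New chord: A# six-nine.
- root: A#
- major 3rd: C##
- perfect 5th: E#
- major 6th: F##
- major 9th: B#

A#  C##  E#  F##  B#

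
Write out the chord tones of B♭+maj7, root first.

B♭, D, F♯, A

B♭+maj7: augmented major seventh on B♭.
Root: B♭
Major 3rd (3rd): D
Augmented 5th (5th): F♯
Major 7th (7th): A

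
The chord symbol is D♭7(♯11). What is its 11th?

D♭7(♯11) is built on D♭; its 11th is an augmented 11th above the root.
A fourth above D uses the letter G, and the augmented 11th above D♭ is G.

G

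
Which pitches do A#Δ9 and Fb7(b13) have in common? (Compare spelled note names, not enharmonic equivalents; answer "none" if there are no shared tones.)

none

A#Δ9: A♯ C𝄪 E♯ G𝄪 B♯
Fb7(b13): F♭ A♭ C♭ E𝄫 D𝄫
Common to both → none.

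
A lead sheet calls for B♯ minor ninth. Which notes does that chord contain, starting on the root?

B#, D#, F##, A#, C##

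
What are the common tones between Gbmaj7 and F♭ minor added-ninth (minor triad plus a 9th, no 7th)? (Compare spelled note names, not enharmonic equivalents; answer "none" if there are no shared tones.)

Gb

Gbmaj7: Gb Bb Db F
F♭ minor added-ninth: Fb Abb Cb Gb
Common to both → Gb.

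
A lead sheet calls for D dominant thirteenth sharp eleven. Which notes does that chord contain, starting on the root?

D, F-sharp, A, C, E, G-sharp, B

D dominant thirteenth sharp eleven: dominant thirteenth sharp eleven on D.
D — root
F-sharp — major 3rd
A — perfect 5th
C — minor 7th
E — major 9th
G-sharp — augmented 11th
B — major 13th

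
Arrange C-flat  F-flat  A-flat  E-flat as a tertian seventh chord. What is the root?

F-flat

Stacking in thirds gives F-flat – A-flat – C-flat – E-flat, so F-flat is the root — F-flat major seventh.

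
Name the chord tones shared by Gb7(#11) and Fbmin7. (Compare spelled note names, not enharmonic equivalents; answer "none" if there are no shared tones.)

Fb

Gb7(#11): Gb Bb Db Fb C
Fbmin7: Fb Abb Cb Ebb
Common to both → Fb.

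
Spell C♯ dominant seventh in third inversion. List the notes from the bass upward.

B C-sharp E-sharp G-sharp

In root position, C♯ dominant seventh is C-sharp–E-sharp–G-sharp–B.
Third inversion puts the seventh (B) in the bass.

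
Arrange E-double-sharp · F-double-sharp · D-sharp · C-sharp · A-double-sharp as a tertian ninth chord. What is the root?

D-sharp

Arranged so that each adjacent pair is a third by letter name: D-sharp – F-double-sharp – A-double-sharp – C-sharp – E-double-sharp.
The bottom of that stack, D-sharp, is the root (this is D-sharp dominant seventh sharp nine sharp five).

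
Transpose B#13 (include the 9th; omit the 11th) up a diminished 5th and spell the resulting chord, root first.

F# – A# – C# – E – G# – D#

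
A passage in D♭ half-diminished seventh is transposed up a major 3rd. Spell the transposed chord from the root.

F, A-flat, C-flat, E-flat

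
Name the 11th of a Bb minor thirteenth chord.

Eb

Root of Bb minor thirteenth = Bb. The 11th is a perfect 11th: Bb up a perfect 11th → Eb.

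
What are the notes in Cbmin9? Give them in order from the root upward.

Cb – Ebb – Gb – Bbb – Db

Cbmin9 is a minor ninth built on Cb.
- root: Cb
- minor 3rd: Ebb
- perfect 5th: Gb
- minor 7th: Bbb
- major 9th: Db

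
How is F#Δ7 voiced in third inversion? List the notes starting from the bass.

E# – F# – A# – C#

F#Δ7 = F#–A#–C#–E#; third inversion → seventh (E#) lowest.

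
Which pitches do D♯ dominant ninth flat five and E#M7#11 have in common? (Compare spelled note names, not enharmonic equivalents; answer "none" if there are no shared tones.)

D♯ dominant ninth flat five = D♯, F𝄪, A, C♯, E♯.
E#M7#11 = E♯, G𝄪, B♯, D𝄪, A𝄪.
Shared: E♯.

E♯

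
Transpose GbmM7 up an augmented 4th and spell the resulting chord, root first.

Transposed root: Gb → C (augmented 4th up). So we spell C minor-major seventh:
C — root
Eb — minor 3rd
G — perfect 5th
B — major 7th

C, Eb, G, B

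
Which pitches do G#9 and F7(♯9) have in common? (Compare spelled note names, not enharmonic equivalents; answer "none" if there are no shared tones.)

G#

G#9 = G#, B#, D#, F#, A#.
F7(♯9) = F, A, C, Eb, G#.
Shared: G#.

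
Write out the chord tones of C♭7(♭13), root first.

Root Cb, quality dominant seventh flat thirteen:
Root: Cb
Major 3rd (3rd): Eb
Perfect 5th (5th): Gb
Minor 7th (7th): Bbb
Minor 13th (13th): Abb

Cb – Eb – Gb – Bbb – Abb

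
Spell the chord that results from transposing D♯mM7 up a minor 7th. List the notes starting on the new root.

A minor 7th up from D# is C#, so the new chord is C# minor-major seventh.
- root: C#
- minor 3rd: E
- perfect 5th: G#
- major 7th: B#

C# E G# B#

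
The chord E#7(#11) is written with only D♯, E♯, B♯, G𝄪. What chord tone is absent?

A𝄪

E#7(#11) = E♯, G𝄪, B♯, D♯, A𝄪. The voicing lacks the 11th (augmented 11th), A𝄪.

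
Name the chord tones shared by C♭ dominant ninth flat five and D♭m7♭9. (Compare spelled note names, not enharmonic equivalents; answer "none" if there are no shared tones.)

Cb – Db

C♭ dominant ninth flat five: Cb Eb Gbb Bbb Db
D♭m7♭9: Db Fb Ab Cb Ebb
Common to both → Cb, Db.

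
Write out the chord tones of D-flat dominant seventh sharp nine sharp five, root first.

Root Db, quality dominant seventh sharp nine sharp five:
- root: Db
- major 3rd: F
- augmented 5th: A
- minor 7th: Cb
- augmented 9th: E

Db – F – A – Cb – E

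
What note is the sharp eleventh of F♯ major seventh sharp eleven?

B-sharp

F♯ major seventh sharp eleven is built on F-sharp; its 11th is an augmented 11th above the root.
A fourth above F uses the letter B, and the augmented 11th above F-sharp is B-sharp.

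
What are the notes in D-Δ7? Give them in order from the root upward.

D, F, A, C#

Root D, quality minor-major seventh:
Root: D
Minor 3rd (3rd): F
Perfect 5th (5th): A
Major 7th (7th): C#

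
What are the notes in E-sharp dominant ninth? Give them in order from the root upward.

E-sharp dominant ninth is a dominant ninth built on E♯.
E♯ — root
G𝄪 — major 3rd
B♯ — perfect 5th
D♯ — minor 7th
F𝄪 — major 9th

E♯  G𝄪  B♯  D♯  F𝄪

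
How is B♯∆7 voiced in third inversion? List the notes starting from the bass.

A##, B#, D##, F##

In root position, B♯∆7 is B#–D##–F##–A##.
Third inversion puts the seventh (A##) in the bass.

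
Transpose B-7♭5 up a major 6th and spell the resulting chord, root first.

A major 6th up from B is G#, so the new chord is G# half-diminished seventh.
root → G#
3rd (minor 3rd) → B
5th (diminished 5th) → D
7th (minor 7th) → F#

G#, B, D, F#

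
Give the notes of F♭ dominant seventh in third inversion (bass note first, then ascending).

E-double-flat, F-flat, A-flat, C-flat

In root position, F♭ dominant seventh is F-flat–A-flat–C-flat–E-double-flat.
Third inversion puts the seventh (E-double-flat) in the bass.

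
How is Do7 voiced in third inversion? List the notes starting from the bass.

In root position, Do7 is D–F–A♭–C♭.
Third inversion puts the seventh (C♭) in the bass.

C♭  D  F  A♭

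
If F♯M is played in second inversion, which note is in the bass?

F♯M in root position is F♯–A♯–C♯.
Second inversion places the fifth in the bass, which is C♯.

C♯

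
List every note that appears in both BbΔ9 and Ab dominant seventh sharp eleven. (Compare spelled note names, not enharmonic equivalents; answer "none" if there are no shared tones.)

D  C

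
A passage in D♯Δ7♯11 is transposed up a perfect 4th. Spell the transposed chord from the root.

A perfect 4th up from D♯ is G♯, so the new chord is G♯ major seventh sharp eleven.
- root: G♯
- major 3rd: B♯
- perfect 5th: D♯
- major 7th: F𝄪
- augmented 11th: C𝄪

G♯, B♯, D♯, F𝄪, C𝄪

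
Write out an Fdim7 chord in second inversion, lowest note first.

In root position, Fdim7 is F–Ab–Cb–Ebb.
Second inversion puts the fifth (Cb) in the bass.

Cb – Ebb – F – Ab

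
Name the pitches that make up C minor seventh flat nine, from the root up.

C  E♭  G  B♭  D♭

C minor seventh flat nine: minor seventh flat nine on C.
- root: C
- minor 3rd: E♭
- perfect 5th: G
- minor 7th: B♭
- minor 9th: D♭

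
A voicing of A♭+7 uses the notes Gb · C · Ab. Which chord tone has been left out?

A♭+7 = Ab, C, E, Gb. The voicing lacks the 5th (augmented 5th), E.

E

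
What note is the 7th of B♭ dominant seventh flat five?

Root of B♭ dominant seventh flat five = B♭. The 7th is a minor 7th: B♭ up a minor 7th → A♭.

A♭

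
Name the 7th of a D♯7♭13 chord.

D♯7♭13 is built on D#; its 7th is a minor 7th above the root.
A seventh above D uses the letter C, and the minor 7th above D# is C#.

C#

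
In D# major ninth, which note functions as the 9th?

E-sharp

Root of D# major ninth = D-sharp. The 9th is a major 9th: D-sharp up a major 9th → E-sharp.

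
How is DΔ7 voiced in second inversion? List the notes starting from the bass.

In root position, DΔ7 is D–F#–A–C#.
Second inversion puts the fifth (A) in the bass.

A C# D F#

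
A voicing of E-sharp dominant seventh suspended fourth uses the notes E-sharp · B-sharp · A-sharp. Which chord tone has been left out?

D-sharp

E-sharp dominant seventh suspended fourth = E-sharp, A-sharp, B-sharp, D-sharp. The voicing lacks the 7th (minor 7th), D-sharp.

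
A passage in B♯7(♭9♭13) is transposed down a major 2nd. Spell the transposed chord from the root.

A#, C##, E#, G#, B, F#

A major 2nd down from B# is A#, so the new chord is A# dominant seventh flat nine flat thirteen.
Root: A#
Major 3rd (3rd): C##
Perfect 5th (5th): E#
Minor 7th (7th): G#
Minor 9th (9th): B
Minor 13th (13th): F#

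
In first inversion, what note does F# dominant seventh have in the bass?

F# dominant seventh = F-sharp–A-sharp–C-sharp–E. First inversion → third in the bass = A-sharp.

A-sharp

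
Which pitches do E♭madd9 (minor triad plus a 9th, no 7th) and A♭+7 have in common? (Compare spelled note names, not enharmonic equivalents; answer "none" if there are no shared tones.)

E♭madd9: Eb Gb Bb F
A♭+7: Ab C E Gb
Common to both → Gb.

Gb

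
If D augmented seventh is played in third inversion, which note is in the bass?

C

D augmented seventh in root position is D–F-sharp–A-sharp–C.
Third inversion places the seventh in the bass, which is C.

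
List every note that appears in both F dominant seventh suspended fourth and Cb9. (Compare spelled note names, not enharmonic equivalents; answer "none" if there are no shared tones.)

F dominant seventh suspended fourth = F, Bb, C, Eb.
Cb9 = Cb, Eb, Gb, Bbb, Db.
Shared: Eb.

Eb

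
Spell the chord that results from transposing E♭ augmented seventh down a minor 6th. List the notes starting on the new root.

G B D# F

Transposed root: Eb → G (minor 6th down). So we spell G augmented seventh:
Root: G
Major 3rd (3rd): B
Augmented 5th (5th): D#
Minor 7th (7th): F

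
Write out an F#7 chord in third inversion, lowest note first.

E F# A# C#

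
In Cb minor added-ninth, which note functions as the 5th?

G-flat

Root of Cb minor added-ninth = C-flat. The 5th is a perfect 5th: C-flat up a perfect 5th → G-flat.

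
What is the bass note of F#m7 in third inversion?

E

F#m7 = F#–A–C#–E. Third inversion → seventh in the bass = E.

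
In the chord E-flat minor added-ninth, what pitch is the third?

Gb

Root of E-flat minor added-ninth = Eb. The 3rd is a minor 3rd: Eb up a minor 3rd → Gb.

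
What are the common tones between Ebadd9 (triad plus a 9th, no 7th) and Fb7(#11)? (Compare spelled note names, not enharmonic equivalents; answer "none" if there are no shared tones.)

Ebadd9: Eb G Bb F
Fb7(#11): Fb Ab Cb Ebb Bb
Common to both → Bb.

Bb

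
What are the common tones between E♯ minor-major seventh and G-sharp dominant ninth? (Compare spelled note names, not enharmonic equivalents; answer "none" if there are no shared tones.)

E♯ minor-major seventh = E-sharp, G-sharp, B-sharp, D-double-sharp.
G-sharp dominant ninth = G-sharp, B-sharp, D-sharp, F-sharp, A-sharp.
Shared: G-sharp, B-sharp.

G-sharp – B-sharp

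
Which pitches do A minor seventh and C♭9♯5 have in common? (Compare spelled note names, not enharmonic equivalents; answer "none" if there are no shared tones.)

G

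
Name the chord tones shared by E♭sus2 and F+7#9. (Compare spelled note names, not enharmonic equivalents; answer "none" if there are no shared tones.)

Eb – F

E♭sus2: Eb F Bb
F+7#9: F A C# Eb G#
Common to both → Eb, F.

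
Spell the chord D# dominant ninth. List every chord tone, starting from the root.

D# dominant ninth is a dominant ninth built on D♯.
- root: D♯
- major 3rd: F𝄪
- perfect 5th: A♯
- minor 7th: C♯
- major 9th: E♯

D♯ F𝄪 A♯ C♯ E♯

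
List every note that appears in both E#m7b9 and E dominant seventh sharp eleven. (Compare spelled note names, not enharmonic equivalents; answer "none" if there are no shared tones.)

E#m7b9 = E#, G#, B#, D#, F#.
E dominant seventh sharp eleven = E, G#, B, D, A#.
Shared: G#.

G#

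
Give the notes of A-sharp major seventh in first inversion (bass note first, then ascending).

C-double-sharp  E-sharp  G-double-sharp  A-sharp

In root position, A-sharp major seventh is A-sharp–C-double-sharp–E-sharp–G-double-sharp.
First inversion puts the third (C-double-sharp) in the bass.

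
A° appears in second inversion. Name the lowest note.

A° = A–C–E♭. Second inversion → fifth in the bass = E♭.

E♭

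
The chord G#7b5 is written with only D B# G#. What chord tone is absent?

F#

G#7b5 = G#, B#, D, F#. The voicing lacks the 7th (minor 7th), F#.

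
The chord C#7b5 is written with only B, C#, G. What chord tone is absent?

C#7b5 = C#, E#, G, B. The voicing lacks the 3rd (major 3rd), E#.

E#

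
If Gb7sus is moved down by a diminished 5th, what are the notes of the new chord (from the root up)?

C F G Bb

A diminished 5th down from Gb is C, so the new chord is C dominant seventh suspended fourth.
C — root
F — perfect 4th
G — perfect 5th
Bb — minor 7th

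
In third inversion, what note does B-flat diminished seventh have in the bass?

B-flat diminished seventh = Bb–Db–Fb–Abb. Third inversion → seventh in the bass = Abb.

Abb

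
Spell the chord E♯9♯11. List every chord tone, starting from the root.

E#, G##, B#, D#, F##, A##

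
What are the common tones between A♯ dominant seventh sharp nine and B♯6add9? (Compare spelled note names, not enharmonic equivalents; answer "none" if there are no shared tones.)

A♯ dominant seventh sharp nine: A# C## E# G# B##
B♯6add9: B# D## F## G## C##
Common to both → C##.

C##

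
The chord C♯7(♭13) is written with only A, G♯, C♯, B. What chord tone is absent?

E♯

The full C♯7(♭13) chord is C♯, E♯, G♯, B, A.
Comparing with the voicing, the major 3rd (3rd) — E♯ — is absent.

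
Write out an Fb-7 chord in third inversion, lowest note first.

E𝄫, F♭, A𝄫, C♭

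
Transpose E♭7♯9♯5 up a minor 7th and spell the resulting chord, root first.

A minor 7th up from E♭ is D♭, so the new chord is D♭ dominant seventh sharp nine sharp five.
Root: D♭
Major 3rd (3rd): F
Augmented 5th (5th): A
Minor 7th (7th): C♭
Augmented 9th (9th): E

D♭, F, A, C♭, E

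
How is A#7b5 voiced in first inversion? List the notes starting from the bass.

C##  E  G#  A#

In root position, A#7b5 is A#–C##–E–G#.
First inversion puts the third (C##) in the bass.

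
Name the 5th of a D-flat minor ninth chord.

A-flat

D-flat minor ninth is built on D-flat; its 5th is a perfect 5th above the root.
A fifth above D uses the letter A, and the perfect 5th above D-flat is A-flat.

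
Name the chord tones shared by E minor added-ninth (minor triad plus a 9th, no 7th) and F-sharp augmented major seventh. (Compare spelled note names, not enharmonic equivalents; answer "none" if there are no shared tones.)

E minor added-ninth = E, G, B, F-sharp.
F-sharp augmented major seventh = F-sharp, A-sharp, C-double-sharp, E-sharp.
Shared: F-sharp.

F-sharp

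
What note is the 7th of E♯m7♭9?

D#

Root of E♯m7♭9 = E#. The 7th is a minor 7th: E# up a minor 7th → D#.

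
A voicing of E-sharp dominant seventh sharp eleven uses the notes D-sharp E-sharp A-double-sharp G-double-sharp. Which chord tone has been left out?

B-sharp

E-sharp dominant seventh sharp eleven = E-sharp, G-double-sharp, B-sharp, D-sharp, A-double-sharp. The voicing lacks the 5th (perfect 5th), B-sharp.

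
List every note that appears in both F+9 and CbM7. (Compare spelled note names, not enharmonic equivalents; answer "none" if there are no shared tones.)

F+9: F A C# Eb G
CbM7: Cb Eb Gb Bb
Common to both → Eb.

Eb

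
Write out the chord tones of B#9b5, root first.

B♯  D𝄪  F♯  A♯  C𝄪

B#9b5 is a dominant ninth flat five built on B♯.
root → B♯
3rd (major 3rd) → D𝄪
5th (diminished 5th) → F♯
7th (minor 7th) → A♯
9th (major 9th) → C𝄪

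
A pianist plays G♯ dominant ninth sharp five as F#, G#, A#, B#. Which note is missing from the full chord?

D##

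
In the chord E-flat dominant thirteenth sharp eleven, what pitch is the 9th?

F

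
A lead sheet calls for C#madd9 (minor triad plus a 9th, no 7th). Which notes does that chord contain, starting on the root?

Root C#, quality minor added-ninth:
C# — root
E — minor 3rd
G# — perfect 5th
D# — major 9th

C#, E, G#, D#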